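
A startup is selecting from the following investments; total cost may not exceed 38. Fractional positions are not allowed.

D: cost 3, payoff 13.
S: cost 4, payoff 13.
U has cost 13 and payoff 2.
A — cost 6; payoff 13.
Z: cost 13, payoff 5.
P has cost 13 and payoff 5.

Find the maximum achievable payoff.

Take D, S, A, and Z: cost 3 + 4 + 6 + 13 = 26 ≤ 38, payoff 13 + 13 + 13 + 5 = 44.
No feasible combination exceeds this.

44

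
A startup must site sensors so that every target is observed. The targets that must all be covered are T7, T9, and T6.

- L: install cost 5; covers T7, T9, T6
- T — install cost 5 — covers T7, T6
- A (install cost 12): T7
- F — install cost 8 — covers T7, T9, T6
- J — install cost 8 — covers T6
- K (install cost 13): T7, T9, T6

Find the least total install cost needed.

5

L alone covers T7, T9, T6 — every target.
Total install cost: 5.
No cover costs less than 5.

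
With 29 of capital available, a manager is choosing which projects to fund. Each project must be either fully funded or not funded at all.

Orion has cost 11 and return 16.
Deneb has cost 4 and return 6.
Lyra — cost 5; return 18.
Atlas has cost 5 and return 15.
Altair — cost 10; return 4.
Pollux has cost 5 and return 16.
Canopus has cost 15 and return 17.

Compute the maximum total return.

65

Allowing fractional choices, the relaxed optimum would be about 69.5, but projects are indivisible.
Deneb + Lyra + Atlas + Altair + Pollux: cost 4 + 5 + 5 + 10 + 5 = 29 ≤ 29, return 6 + 18 + 15 + 4 + 16 = 59.
Orion + Lyra + Atlas + Pollux: cost 11 + 5 + 5 + 5 = 26 ≤ 29, return 16 + 18 + 15 + 16 = 65.
Deneb + Lyra + Pollux + Canopus: cost 4 + 5 + 5 + 15 = 29 ≤ 29, return 6 + 18 + 16 + 17 = 57.
Best is Orion, Lyra, Atlas, and Pollux with total return 65.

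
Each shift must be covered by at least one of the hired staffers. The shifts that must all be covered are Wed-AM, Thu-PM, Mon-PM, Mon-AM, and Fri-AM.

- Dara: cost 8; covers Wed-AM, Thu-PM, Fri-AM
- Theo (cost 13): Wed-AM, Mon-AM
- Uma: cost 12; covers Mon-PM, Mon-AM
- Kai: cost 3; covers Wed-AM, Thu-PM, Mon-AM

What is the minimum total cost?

20

The greedy cost-per-new-shift heuristic would pick Kai, Dara, and Uma for 23, but a cheaper cover exists.
Choose Dara and Uma: together they cover Wed-AM, Thu-PM, Mon-PM, Mon-AM, Fri-AM — every shift.
Total cost: 8 + 12 = 20.
No cover costs less than 20.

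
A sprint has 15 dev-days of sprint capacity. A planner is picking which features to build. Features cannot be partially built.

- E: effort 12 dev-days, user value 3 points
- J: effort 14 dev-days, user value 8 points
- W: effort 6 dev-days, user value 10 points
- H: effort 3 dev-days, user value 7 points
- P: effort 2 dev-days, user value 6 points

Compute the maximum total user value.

This is an integer program with binary decision variables.
Allowing fractional choices, the relaxed optimum would be about 25.3, but features are indivisible.
W + H: effort 6 + 3 = 9 ≤ 15, user value 10 + 7 = 17.
W + H + P: effort 6 + 3 + 2 = 11 ≤ 15, user value 10 + 7 + 6 = 23.
W + P: effort 6 + 2 = 8 ≤ 15, user value 10 + 6 = 16.
Best is W, H, and P with total user value 23.

23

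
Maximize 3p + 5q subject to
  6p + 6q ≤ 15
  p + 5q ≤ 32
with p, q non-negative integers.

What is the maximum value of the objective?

10

(p,q)=(0,2) is feasible, giving 10.
(p,q)=(1,1) is feasible, giving 8.
(p,q)=(0,1) is feasible, giving 5.
No feasible integer point exceeds 10.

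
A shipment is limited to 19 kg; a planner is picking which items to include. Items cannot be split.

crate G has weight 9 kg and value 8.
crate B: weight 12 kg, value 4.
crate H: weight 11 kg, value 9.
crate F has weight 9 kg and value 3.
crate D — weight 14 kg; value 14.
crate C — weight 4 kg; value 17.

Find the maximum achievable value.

Take crate D and crate C: weight 14 + 4 = 18 ≤ 19, value 14 + 17 = 31.
No other feasible combination does better.

31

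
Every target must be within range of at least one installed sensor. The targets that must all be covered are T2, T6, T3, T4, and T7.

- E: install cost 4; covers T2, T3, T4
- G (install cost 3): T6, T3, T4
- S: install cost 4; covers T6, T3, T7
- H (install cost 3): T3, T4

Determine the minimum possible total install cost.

8

This is an integer covering problem.
Choose E and S: together they cover T2, T6, T3, T4, T7 — every target.
Total install cost: 4 + 4 = 8.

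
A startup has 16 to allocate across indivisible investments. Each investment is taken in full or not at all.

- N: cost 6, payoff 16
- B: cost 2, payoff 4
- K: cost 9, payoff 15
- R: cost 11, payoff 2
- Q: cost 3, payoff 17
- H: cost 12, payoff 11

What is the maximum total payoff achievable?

N + Q: cost 6 + 3 = 9 ≤ 16, payoff 16 + 17 = 33.
B + K + Q: cost 2 + 9 + 3 = 14 ≤ 16, payoff 4 + 15 + 17 = 36.
N + B + Q: cost 6 + 2 + 3 = 11 ≤ 16, payoff 16 + 4 + 17 = 37.
Best is N, B, and Q with total payoff 37.

37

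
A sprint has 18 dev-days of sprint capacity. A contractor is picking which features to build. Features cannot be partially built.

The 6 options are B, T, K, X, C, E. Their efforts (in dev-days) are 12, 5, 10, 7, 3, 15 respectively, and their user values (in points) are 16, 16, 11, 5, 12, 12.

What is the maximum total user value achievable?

Treat it as a binary knapsack problem.
Take T, K, and C: effort 5 + 10 + 3 = 18 ≤ 18, user value 16 + 11 + 12 = 39.
No other feasible combination does better.

39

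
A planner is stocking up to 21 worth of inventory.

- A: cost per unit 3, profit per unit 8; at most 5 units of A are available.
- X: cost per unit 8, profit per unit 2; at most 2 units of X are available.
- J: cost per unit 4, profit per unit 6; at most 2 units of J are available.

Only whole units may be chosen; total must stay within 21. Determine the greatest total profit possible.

This is a bounded integer knapsack.
A has the best ratio (8/3); taking only A gives at most 5×8 = 40 (stopped by the supply cap of 5).
Mixing does better — 5×A and 1×J: cost 19 ≤ 21, profit 5·8 + 1·6 = 46.

46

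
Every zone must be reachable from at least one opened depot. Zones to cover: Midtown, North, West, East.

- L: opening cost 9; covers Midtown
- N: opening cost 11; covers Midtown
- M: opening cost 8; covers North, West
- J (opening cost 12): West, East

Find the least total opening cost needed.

29

This is an integer covering problem.
Choose L, M, and J: together they cover Midtown, North, West, East — every zone.
Total opening cost: 9 + 8 + 12 = 29.
No cover costs less than 29.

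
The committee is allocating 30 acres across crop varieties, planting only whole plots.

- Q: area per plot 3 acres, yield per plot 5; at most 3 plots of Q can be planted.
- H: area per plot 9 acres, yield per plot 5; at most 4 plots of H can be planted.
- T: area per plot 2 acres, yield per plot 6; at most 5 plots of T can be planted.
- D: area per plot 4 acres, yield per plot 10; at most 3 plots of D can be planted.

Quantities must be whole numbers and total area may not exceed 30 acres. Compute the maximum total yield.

T has the best ratio (6/2); taking only T gives at most 5×6 = 30 (stopped by the supply cap of 5).
Mixing does better — 2×Q, 5×T, and 3×D: area 28 ≤ 30, yield 2·5 + 5·6 + 3·10 = 70.

70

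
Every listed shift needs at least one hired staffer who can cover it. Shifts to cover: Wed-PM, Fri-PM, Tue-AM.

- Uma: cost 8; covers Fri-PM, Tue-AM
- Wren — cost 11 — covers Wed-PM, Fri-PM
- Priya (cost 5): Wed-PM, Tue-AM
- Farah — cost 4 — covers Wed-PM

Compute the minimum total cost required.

The greedy cost-per-new-shift heuristic would pick Priya and Uma for 13, but a cheaper cover exists.
Choose Uma and Farah: together they cover Wed-PM, Fri-PM, Tue-AM — every shift.
Total cost: 8 + 4 = 12.
No cover costs less than 12.

12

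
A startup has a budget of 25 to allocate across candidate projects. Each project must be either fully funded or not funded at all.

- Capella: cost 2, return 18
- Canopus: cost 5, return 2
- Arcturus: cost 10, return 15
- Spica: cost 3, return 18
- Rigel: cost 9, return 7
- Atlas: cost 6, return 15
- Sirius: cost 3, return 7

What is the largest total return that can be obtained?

73

Allowing fractional choices, the relaxed optimum would be about 73.8, but projects are indivisible.
Capella + Arcturus + Spica + Atlas: cost 2 + 10 + 3 + 6 = 21 ≤ 25, return 18 + 15 + 18 + 15 = 66.
Capella + Arcturus + Spica + Atlas + Sirius: cost 2 + 10 + 3 + 6 + 3 = 24 ≤ 25, return 18 + 15 + 18 + 15 + 7 = 73.
Best is Capella, Arcturus, Spica, Atlas, and Sirius with total return 73.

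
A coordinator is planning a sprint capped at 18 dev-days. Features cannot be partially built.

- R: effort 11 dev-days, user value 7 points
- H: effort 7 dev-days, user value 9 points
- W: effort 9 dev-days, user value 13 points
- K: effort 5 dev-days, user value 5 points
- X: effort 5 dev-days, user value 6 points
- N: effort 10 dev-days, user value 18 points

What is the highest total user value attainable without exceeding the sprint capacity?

This is an integer program with binary decision variables.
Allowing fractional choices, the relaxed optimum would be about 29.6, but features are indivisible.
X + N: effort 5 + 10 = 15 ≤ 18, user value 6 + 18 = 24.
H + N: effort 7 + 10 = 17 ≤ 18, user value 9 + 18 = 27.
Best is H and N with total user value 27.

27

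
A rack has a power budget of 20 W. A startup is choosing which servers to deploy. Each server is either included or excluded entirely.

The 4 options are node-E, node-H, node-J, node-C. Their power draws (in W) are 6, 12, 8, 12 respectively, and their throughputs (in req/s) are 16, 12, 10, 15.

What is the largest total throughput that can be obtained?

31

This is a 0-1 knapsack instance.
Take node-E and node-C: power draw 6 + 12 = 18 ≤ 20, throughput 16 + 15 = 31.
No other feasible combination does better.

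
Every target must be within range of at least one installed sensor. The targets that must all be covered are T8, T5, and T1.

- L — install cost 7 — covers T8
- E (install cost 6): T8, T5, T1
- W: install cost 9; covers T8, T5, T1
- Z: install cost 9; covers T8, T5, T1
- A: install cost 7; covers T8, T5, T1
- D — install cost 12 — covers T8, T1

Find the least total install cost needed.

E alone covers T8, T5, T1 — every target.
Total install cost: 6.
No cover costs less than 6.

6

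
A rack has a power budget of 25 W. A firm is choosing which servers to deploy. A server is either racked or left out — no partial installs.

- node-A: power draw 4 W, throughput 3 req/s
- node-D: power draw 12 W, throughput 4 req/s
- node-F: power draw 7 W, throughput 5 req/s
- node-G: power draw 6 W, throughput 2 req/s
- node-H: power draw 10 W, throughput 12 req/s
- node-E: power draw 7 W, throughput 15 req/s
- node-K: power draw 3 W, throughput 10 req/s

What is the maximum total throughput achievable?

40

This is an integer program with binary decision variables.
Allowing fractional choices, the relaxed optimum would be about 40.7, but servers are indivisible.
node-A + node-H + node-E + node-K: power draw 4 + 10 + 7 + 3 = 24 ≤ 25, throughput 3 + 12 + 15 + 10 = 40.
node-H + node-E + node-K: power draw 10 + 7 + 3 = 20 ≤ 25, throughput 12 + 15 + 10 = 37.
node-A + node-F + node-E + node-K: power draw 4 + 7 + 7 + 3 = 21 ≤ 25, throughput 3 + 5 + 15 + 10 = 33.
Best is node-A, node-H, node-E, and node-K with total throughput 40.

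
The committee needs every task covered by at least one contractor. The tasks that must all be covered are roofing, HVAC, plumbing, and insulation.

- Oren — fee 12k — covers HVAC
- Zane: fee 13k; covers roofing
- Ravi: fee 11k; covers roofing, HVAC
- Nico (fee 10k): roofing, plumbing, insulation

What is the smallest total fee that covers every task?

Choose Ravi and Nico: together they cover roofing, HVAC, plumbing, insulation — every task.
Total fee: 11 + 10 = 21.
No cover costs less than 21.

21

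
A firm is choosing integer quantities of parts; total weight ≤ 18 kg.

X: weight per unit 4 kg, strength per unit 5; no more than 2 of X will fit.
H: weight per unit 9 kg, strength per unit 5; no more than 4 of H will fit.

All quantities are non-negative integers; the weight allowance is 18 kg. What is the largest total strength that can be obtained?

15

2×H: weight 18 ≤ 18, strength 2·5 = 10.
2×X and 1×H: weight 17 ≤ 18, strength 2·5 + 1·5 = 15.
Best is 15.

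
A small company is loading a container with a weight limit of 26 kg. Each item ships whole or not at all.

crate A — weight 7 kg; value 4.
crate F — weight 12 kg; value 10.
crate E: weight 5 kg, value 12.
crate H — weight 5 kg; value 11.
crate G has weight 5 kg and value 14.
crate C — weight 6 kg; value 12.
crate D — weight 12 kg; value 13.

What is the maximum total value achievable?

49

Allowing fractional choices, the relaxed optimum would be about 54.4, but items are indivisible.
crate A + crate E + crate H + crate G: weight 7 + 5 + 5 + 5 = 22 ≤ 26, value 4 + 12 + 11 + 14 = 41.
crate E + crate H + crate G + crate C: weight 5 + 5 + 5 + 6 = 21 ≤ 26, value 12 + 11 + 14 + 12 = 49.
crate A + crate E + crate G + crate C: weight 7 + 5 + 5 + 6 = 23 ≤ 26, value 4 + 12 + 14 + 12 = 42.
Best is crate E, crate H, crate G, and crate C with total value 49.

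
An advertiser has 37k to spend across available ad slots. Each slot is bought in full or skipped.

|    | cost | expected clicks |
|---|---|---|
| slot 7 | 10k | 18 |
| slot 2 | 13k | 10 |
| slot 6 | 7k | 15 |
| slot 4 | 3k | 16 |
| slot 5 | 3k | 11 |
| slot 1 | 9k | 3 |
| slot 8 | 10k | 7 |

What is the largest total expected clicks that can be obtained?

70

slot 7 + slot 2 + slot 6 + slot 4 + slot 5: cost 10 + 13 + 7 + 3 + 3 = 36 ≤ 37, expected clicks 18 + 10 + 15 + 16 + 11 = 70.
slot 7 + slot 6 + slot 4 + slot 5 + slot 8: cost 10 + 7 + 3 + 3 + 10 = 33 ≤ 37, expected clicks 18 + 15 + 16 + 11 + 7 = 67.
Best is slot 7, slot 2, slot 6, slot 4, and slot 5 with total expected clicks 70.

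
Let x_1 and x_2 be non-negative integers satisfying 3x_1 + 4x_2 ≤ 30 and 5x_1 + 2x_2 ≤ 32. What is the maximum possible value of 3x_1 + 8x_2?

The continuous relaxation peaks at (0, 7.5) with value 60.00; rounding to a feasible lattice point costs some objective.
(x_1,x_2)=(0,7): 3·0+4·7=28≤30, 5·0+2·7=14≤32, objective 56.
(x_1,x_2)=(1,6): 3·1+4·6=27≤30, 5·1+2·6=17≤32, objective 51.
No feasible integer point exceeds 56.

56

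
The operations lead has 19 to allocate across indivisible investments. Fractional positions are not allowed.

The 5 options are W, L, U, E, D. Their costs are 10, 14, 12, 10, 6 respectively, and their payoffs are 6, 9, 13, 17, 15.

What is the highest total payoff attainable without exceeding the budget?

U + D: cost 12 + 6 = 18 ≤ 19, payoff 13 + 15 = 28.
E + D: cost 10 + 6 = 16 ≤ 19, payoff 17 + 15 = 32.
Best is E and D with total payoff 32.

32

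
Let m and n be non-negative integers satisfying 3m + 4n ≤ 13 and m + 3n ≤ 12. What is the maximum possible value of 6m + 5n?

24

The continuous relaxation peaks at (4.33, 0) with value 26.00; rounding to a feasible lattice point costs some objective.
(m,n)=(4,0): 3·4+4·0=12≤13, 1·4+3·0=4≤12, objective 24.
(m,n)=(3,1): 3·3+4·1=13≤13, 1·3+3·1=6≤12, objective 23.
The best lattice point is (4,0), giving 24.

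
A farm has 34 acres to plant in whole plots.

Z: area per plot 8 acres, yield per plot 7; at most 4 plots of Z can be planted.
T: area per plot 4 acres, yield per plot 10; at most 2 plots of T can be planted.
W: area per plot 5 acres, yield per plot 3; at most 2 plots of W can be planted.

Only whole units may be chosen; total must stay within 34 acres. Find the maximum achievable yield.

Take 3×Z and 2×T: area 32 ≤ 34, yield 3·7 + 2·10 = 41.
T has the best ratio (10/4) and is taken to its limit of 2; remaining capacity is filled optimally with the others.

41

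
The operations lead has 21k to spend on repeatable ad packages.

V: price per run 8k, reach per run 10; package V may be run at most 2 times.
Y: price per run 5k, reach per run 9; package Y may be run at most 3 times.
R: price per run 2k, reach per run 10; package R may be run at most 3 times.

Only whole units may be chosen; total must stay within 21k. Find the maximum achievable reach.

57

Take 3×Y and 3×R: price 21 ≤ 21, reach 3·9 + 3·10 = 57.
R has the best ratio (10/2) and is taken to its limit of 3; remaining capacity is filled optimally with the others.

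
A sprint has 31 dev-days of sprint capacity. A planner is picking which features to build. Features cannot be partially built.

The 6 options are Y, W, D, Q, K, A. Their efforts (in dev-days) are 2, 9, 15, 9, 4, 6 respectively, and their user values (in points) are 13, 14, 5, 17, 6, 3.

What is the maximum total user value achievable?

Treat it as a binary knapsack problem.
Take Y, W, Q, K, and A: effort 2 + 9 + 9 + 4 + 6 = 30 ≤ 31, user value 13 + 14 + 17 + 6 + 3 = 53.
No other feasible combination does better.

53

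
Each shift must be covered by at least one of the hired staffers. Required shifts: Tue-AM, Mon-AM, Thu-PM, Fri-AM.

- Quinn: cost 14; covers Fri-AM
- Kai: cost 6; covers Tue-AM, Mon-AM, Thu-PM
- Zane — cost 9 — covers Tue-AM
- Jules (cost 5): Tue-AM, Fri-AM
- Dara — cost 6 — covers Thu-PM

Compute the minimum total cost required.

11

This is a weighted set-cover instance.
Choose Kai and Jules: together they cover Tue-AM, Mon-AM, Thu-PM, Fri-AM — every shift.
Total cost: 6 + 5 = 11.
No cover costs less than 11.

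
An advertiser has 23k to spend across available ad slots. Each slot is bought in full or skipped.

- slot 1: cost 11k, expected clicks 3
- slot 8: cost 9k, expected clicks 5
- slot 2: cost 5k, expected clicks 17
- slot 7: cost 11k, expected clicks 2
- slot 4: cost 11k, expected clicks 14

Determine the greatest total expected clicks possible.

31

Allowing fractional choices, the relaxed optimum would be about 34.9, but ad slots are indivisible.
slot 2 + slot 4: cost 5 + 11 = 16 ≤ 23, expected clicks 17 + 14 = 31.
slot 8 + slot 2: cost 9 + 5 = 14 ≤ 23, expected clicks 5 + 17 = 22.
Best is slot 2 and slot 4 with total expected clicks 31.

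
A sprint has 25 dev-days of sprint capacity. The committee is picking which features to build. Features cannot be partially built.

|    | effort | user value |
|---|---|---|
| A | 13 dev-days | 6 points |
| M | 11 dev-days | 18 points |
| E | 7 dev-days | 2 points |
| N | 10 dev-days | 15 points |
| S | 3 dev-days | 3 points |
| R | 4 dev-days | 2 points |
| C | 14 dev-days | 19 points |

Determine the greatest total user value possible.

This is an integer program with binary decision variables.
M + N + R: effort 11 + 10 + 4 = 25 ≤ 25, user value 18 + 15 + 2 = 35.
M + C: effort 11 + 14 = 25 ≤ 25, user value 18 + 19 = 37.
M + N + S: effort 11 + 10 + 3 = 24 ≤ 25, user value 18 + 15 + 3 = 36.
Best is M and C with total user value 37.

37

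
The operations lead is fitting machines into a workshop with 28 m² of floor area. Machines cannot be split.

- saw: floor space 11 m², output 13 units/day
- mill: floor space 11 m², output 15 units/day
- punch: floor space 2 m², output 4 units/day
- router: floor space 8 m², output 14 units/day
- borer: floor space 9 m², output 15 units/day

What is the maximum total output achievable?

Allowing fractional choices, the relaxed optimum would be about 45.3, but machines are indivisible.
saw + router + borer: floor space 11 + 8 + 9 = 28 ≤ 28, output 13 + 14 + 15 = 42.
mill + router + borer: floor space 11 + 8 + 9 = 28 ≤ 28, output 15 + 14 + 15 = 44.
Best is mill, router, and borer with total output 44.

44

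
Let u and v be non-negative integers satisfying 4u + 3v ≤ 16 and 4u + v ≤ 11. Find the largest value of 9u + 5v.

29

(u,v)=(1,4) is feasible, giving 29.
(u,v)=(2,2) is feasible, giving 28.
(u,v)=(0,5) is feasible, giving 25.
(u,v)=(1,3) is feasible, giving 24.
The best lattice point is (1,4), giving 29.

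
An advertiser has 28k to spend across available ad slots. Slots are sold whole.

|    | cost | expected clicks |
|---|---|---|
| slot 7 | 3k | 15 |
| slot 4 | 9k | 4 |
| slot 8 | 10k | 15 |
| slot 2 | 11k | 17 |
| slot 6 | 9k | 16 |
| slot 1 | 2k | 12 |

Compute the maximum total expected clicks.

This is an integer program with binary decision variables.
Allowing fractional choices, the relaxed optimum would be about 64.5, but ad slots are indivisible.
slot 7 + slot 2 + slot 6 + slot 1: cost 3 + 11 + 9 + 2 = 25 ≤ 28, expected clicks 15 + 17 + 16 + 12 = 60.
slot 7 + slot 8 + slot 2 + slot 1: cost 3 + 10 + 11 + 2 = 26 ≤ 28, expected clicks 15 + 15 + 17 + 12 = 59.
slot 7 + slot 8 + slot 6 + slot 1: cost 3 + 10 + 9 + 2 = 24 ≤ 28, expected clicks 15 + 15 + 16 + 12 = 58.
Best is slot 7, slot 2, slot 6, and slot 1 with total expected clicks 60.

60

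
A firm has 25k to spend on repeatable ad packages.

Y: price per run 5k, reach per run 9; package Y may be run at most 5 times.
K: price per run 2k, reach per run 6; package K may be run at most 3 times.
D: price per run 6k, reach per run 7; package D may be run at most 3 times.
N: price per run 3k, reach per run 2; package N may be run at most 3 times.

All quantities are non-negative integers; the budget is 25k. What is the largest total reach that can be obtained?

Take 4×Y and 2×K: price 24 ≤ 25, reach 4·9 + 2·6 = 48.
No other integer combination yields more.

48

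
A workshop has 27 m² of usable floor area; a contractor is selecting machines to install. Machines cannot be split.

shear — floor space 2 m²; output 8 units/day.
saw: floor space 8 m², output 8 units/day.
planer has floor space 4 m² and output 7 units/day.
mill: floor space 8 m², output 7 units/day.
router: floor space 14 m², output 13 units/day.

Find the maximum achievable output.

shear + saw + router: floor space 2 + 8 + 14 = 24 ≤ 27, output 8 + 8 + 13 = 29.
shear + saw + planer + mill: floor space 2 + 8 + 4 + 8 = 22 ≤ 27, output 8 + 8 + 7 + 7 = 30.
Best is shear, saw, planer, and mill with total output 30.

30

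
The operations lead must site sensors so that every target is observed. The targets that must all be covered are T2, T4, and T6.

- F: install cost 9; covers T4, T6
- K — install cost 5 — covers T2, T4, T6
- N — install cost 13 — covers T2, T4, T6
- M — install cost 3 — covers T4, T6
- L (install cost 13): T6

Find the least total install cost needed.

5

This is an integer covering problem.
The greedy cost-per-new-target heuristic would pick M and K for 8, but a cheaper cover exists.
K alone covers T2, T4, T6 — every target.
Total install cost: 5.
No cover costs less than 5.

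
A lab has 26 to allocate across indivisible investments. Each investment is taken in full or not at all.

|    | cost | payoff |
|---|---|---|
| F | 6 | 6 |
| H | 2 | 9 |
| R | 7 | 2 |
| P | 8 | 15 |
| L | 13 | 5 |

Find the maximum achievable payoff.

F + H + P: cost 6 + 2 + 8 = 16 ≤ 26, payoff 6 + 9 + 15 = 30.
F + H + R + P: cost 6 + 2 + 7 + 8 = 23 ≤ 26, payoff 6 + 9 + 2 + 15 = 32.
Best is F, H, R, and P with total payoff 32.

32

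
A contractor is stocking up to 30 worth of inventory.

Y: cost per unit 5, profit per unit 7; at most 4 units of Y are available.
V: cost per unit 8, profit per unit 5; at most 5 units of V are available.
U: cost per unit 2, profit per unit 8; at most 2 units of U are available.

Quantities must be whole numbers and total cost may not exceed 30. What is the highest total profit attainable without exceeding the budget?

44

This is a bounded integer knapsack.
Take 4×Y and 2×U: cost 24 ≤ 30, profit 4·7 + 2·8 = 44.
U has the best ratio (8/2) and is taken to its limit of 2; remaining capacity is filled optimally with the others.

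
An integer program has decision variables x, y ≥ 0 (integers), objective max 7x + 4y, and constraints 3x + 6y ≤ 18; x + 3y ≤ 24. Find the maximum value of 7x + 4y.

42

(x,y)=(6,0): 3·6+6·0=18≤18, 1·6+3·0=6≤24, objective 42.
(x,y)=(5,0): 3·5+6·0=15≤18, 1·5+3·0=5≤24, objective 35.
Maximum is 42 at (x,y)=(6,0).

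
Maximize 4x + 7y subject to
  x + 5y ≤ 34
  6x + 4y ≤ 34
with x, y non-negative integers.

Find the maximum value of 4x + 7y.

Relaxing integrality, the LP optimum is 51.00 at (x,y) = (1.31, 6.54), which is not an integer point.
(x,y)=(1,6): 1·1+5·6=31≤34, 6·1+4·6=30≤34, objective 46.
(x,y)=(2,5): 1·2+5·5=27≤34, 6·2+4·5=32≤34, objective 43.
(x,y)=(0,6): 1·0+5·6=30≤34, 6·0+4·6=24≤34, objective 42.
(x,y)=(1,5): 1·1+5·5=26≤34, 6·1+4·5=26≤34, objective 39.
No feasible integer point exceeds 46.

46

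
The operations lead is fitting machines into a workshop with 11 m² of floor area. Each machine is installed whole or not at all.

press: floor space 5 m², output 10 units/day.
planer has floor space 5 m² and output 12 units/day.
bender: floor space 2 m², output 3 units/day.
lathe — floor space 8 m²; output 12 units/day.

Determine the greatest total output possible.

22

Treat it as a binary knapsack problem.
Allowing fractional choices, the relaxed optimum would be about 23.5, but machines are indivisible.
planer + bender: floor space 5 + 2 = 7 ≤ 11, output 12 + 3 = 15.
press + planer: floor space 5 + 5 = 10 ≤ 11, output 10 + 12 = 22.
Best is press and planer with total output 22.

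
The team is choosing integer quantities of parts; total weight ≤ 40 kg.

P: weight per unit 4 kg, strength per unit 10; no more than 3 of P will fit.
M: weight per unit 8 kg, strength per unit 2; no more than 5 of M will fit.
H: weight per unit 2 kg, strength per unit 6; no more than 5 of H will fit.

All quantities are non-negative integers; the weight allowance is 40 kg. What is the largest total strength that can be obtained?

64

This is a bounded integer knapsack.
H has the best ratio (6/2); taking only H gives at most 5×6 = 30 (stopped by the supply cap of 5).
Mixing does better — 3×P, 2×M, and 5×H: weight 38 ≤ 40, strength 3·10 + 2·2 + 5·6 = 64.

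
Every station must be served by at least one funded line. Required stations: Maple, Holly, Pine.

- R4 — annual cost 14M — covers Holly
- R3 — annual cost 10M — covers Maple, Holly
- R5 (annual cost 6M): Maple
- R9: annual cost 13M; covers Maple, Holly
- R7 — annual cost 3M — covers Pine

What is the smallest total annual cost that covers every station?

13

Choose R3 and R7: together they cover Maple, Holly, Pine — every station.
Total annual cost: 10 + 3 = 13.
No cover costs less than 13.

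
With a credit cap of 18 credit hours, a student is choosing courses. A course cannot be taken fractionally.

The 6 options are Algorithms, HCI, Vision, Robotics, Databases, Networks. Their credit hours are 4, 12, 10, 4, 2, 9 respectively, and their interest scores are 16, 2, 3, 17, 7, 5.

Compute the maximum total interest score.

40

Algorithms + Robotics + Networks: credit hours 4 + 4 + 9 = 17 ≤ 18, interest score 16 + 17 + 5 = 38.
Algorithms + Vision + Robotics: credit hours 4 + 10 + 4 = 18 ≤ 18, interest score 16 + 3 + 17 = 36.
Algorithms + Robotics + Databases: credit hours 4 + 4 + 2 = 10 ≤ 18, interest score 16 + 17 + 7 = 40.
Best is Algorithms, Robotics, and Databases with total interest score 40.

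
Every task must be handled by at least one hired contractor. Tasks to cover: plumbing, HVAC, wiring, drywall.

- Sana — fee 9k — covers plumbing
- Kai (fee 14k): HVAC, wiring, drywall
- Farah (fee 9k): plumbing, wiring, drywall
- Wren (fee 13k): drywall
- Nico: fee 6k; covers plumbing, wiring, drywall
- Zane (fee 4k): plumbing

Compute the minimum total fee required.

18

The greedy cost-per-new-task heuristic would pick Nico and Kai for 20, but a cheaper cover exists.
Choose Kai and Zane: together they cover plumbing, HVAC, wiring, drywall — every task.
Total fee: 14 + 4 = 18.
No cover costs less than 18.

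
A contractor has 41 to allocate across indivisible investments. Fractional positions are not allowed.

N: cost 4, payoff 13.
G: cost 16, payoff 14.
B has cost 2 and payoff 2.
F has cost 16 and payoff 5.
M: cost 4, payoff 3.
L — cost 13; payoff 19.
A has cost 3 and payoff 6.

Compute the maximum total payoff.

55

Allowing fractional choices, the relaxed optimum would be about 56.2, but investments are indivisible.
N + G + B + L + A: cost 4 + 16 + 2 + 13 + 3 = 38 ≤ 41, payoff 13 + 14 + 2 + 19 + 6 = 54.
N + G + M + L + A: cost 4 + 16 + 4 + 13 + 3 = 40 ≤ 41, payoff 13 + 14 + 3 + 19 + 6 = 55.
Best is N, G, M, L, and A with total payoff 55.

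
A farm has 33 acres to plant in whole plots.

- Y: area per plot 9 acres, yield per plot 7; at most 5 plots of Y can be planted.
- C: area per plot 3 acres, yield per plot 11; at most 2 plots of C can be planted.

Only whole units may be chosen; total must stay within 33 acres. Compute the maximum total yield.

This is a bounded integer knapsack.
C has the best ratio (11/3); taking only C gives at most 2×11 = 22 (stopped by the supply cap of 2).
Mixing does better — 3×Y and 2×C: area 33 ≤ 33, yield 3·7 + 2·11 = 43.

43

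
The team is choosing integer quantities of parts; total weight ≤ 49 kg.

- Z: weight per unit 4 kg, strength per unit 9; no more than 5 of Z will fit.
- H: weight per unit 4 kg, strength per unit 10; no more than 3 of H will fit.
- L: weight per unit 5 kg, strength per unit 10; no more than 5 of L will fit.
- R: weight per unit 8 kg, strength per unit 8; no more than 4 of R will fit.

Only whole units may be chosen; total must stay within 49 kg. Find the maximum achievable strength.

H has the best ratio (10/4); taking only H gives at most 3×10 = 30 (stopped by the supply cap of 3).
Mixing does better — 3×Z, 3×H, and 5×L: weight 49 ≤ 49, strength 3·9 + 3·10 + 5·10 = 107.

107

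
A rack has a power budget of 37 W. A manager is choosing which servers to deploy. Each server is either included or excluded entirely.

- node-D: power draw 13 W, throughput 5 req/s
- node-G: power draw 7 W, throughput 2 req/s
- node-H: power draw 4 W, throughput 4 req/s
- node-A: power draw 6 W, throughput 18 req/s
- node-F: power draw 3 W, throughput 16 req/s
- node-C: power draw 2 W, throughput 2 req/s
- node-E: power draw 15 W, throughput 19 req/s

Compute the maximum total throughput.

Allowing fractional choices, the relaxed optimum would be about 61.7, but servers are indivisible.
node-G + node-H + node-A + node-F + node-C + node-E: power draw 7 + 4 + 6 + 3 + 2 + 15 = 37 ≤ 37, throughput 2 + 4 + 18 + 16 + 2 + 19 = 61.
node-H + node-A + node-F + node-C + node-E: power draw 4 + 6 + 3 + 2 + 15 = 30 ≤ 37, throughput 4 + 18 + 16 + 2 + 19 = 59.
Best is node-G, node-H, node-A, node-F, node-C, and node-E with total throughput 61.

61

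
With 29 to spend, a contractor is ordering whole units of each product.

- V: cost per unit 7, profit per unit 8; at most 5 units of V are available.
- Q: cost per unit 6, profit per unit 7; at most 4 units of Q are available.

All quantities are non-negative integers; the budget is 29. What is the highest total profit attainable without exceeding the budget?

Take 4×V: cost 28 ≤ 29, profit 4·8 = 32.
No other integer combination yields more.

32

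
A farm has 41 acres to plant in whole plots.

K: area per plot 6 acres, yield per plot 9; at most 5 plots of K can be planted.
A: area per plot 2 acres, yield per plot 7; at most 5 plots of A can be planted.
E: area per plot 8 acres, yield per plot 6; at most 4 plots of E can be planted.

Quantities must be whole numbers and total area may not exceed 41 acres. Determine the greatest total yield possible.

This is a bounded integer knapsack.
Take 5×K and 5×A: area 40 ≤ 41, yield 5·9 + 5·7 = 80.
A has the best ratio (7/2) and is taken to its limit of 5; remaining capacity is filled optimally with the others.

80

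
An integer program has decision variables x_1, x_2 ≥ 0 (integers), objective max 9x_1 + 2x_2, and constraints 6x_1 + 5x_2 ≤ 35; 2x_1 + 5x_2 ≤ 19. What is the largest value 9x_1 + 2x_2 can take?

47

The continuous relaxation peaks at (5.83, 0) with value 52.50; rounding to a feasible lattice point costs some objective.
(x_1,x_2)=(5,1): 6·5+5·1=35≤35, 2·5+5·1=15≤19, objective 47.
(x_1,x_2)=(5,0): 6·5+5·0=30≤35, 2·5+5·0=10≤19, objective 45.
(x_1,x_2)=(4,2): 6·4+5·2=34≤35, 2·4+5·2=18≤19, objective 40.
No feasible integer point exceeds 47.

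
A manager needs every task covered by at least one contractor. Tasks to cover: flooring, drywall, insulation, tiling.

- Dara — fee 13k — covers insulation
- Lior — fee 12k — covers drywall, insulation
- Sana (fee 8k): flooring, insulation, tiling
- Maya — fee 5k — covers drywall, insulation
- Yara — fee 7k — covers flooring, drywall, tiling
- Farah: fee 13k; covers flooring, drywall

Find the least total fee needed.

Choose Maya and Yara: together they cover flooring, drywall, insulation, tiling — every task.
Total fee: 5 + 7 = 12.
No cover costs less than 12.

12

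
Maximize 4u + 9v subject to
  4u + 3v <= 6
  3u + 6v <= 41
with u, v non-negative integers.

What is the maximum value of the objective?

(u,v)=(0,2): 4·0+3·2=6≤6, 3·0+6·2=12≤41, objective 18.
(u,v)=(0,1): 4·0+3·1=3≤6, 3·0+6·1=6≤41, objective 9.
The best lattice point is (0,2), giving 18.

18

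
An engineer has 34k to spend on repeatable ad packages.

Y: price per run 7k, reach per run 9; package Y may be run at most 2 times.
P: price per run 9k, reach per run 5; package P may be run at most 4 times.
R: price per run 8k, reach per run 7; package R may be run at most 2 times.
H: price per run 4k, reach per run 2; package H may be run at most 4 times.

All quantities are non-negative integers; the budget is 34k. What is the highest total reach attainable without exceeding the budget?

This is a bounded integer knapsack.
Take 2×Y, 2×R, and 1×H: price 34 ≤ 34, reach 2·9 + 2·7 + 1·2 = 34.
Y has the best ratio (9/7) and is taken to its limit of 2; remaining capacity is filled optimally with the others.

34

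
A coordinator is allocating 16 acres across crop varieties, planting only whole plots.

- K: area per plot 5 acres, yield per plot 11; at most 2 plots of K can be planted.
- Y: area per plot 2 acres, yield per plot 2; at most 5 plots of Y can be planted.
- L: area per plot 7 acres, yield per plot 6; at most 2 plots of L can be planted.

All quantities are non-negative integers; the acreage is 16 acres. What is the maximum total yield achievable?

K has the best ratio (11/5); taking only K gives at most 2×11 = 22 (stopped by the supply cap of 2).
Mixing does better — 2×K and 3×Y: area 16 ≤ 16, yield 2·11 + 3·2 = 28.

28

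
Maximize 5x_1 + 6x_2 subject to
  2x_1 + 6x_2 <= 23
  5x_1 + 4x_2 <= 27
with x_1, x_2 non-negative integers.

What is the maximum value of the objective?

28

Relaxing integrality, the LP optimum is 32.55 at (x_1,x_2) = (3.18, 2.77), which is not an integer point.
(x_1,x_2)=(2,3): 2·2+6·3=22≤23, 5·2+4·3=22≤27, objective 28.
(x_1,x_2)=(3,2): 2·3+6·2=18≤23, 5·3+4·2=23≤27, objective 27.
(x_1,x_2)=(4,1): 2·4+6·1=14≤23, 5·4+4·1=24≤27, objective 26.
The best lattice point is (2,3), giving 28.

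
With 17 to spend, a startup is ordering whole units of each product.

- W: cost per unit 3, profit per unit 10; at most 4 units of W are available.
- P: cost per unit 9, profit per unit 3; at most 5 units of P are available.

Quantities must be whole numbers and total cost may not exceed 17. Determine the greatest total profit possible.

This is a bounded integer knapsack.
W has the best ratio (10/3); taking only W gives at most 4×10 = 40 (stopped by the supply cap of 4).
Optimal: 4×W: cost 12 ≤ 17, profit 4·10 = 40.

40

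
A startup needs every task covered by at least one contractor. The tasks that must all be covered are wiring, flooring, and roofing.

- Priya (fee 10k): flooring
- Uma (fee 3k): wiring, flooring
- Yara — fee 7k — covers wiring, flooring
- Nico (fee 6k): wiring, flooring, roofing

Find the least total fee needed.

6

This is a weighted set-cover instance.
Nico alone covers wiring, flooring, roofing — every task.
Total fee: 6.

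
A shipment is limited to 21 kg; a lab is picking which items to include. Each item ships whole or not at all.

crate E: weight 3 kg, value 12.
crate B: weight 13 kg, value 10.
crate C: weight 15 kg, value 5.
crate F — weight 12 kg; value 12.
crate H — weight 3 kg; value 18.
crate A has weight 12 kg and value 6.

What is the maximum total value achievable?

42

Allowing fractional choices, the relaxed optimum would be about 44.3, but items are indivisible.
crate E + crate B + crate H: weight 3 + 13 + 3 = 19 ≤ 21, value 12 + 10 + 18 = 40.
crate E + crate H + crate A: weight 3 + 3 + 12 = 18 ≤ 21, value 12 + 18 + 6 = 36.
crate E + crate F + crate H: weight 3 + 12 + 3 = 18 ≤ 21, value 12 + 12 + 18 = 42.
Best is crate E, crate F, and crate H with total value 42.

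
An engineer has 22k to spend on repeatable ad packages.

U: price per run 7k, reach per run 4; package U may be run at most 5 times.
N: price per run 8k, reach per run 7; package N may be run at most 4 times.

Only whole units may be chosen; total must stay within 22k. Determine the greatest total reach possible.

15

Take 2×U and 1×N: price 22 ≤ 22, reach 2·4 + 1·7 = 15.
No other integer combination yields more.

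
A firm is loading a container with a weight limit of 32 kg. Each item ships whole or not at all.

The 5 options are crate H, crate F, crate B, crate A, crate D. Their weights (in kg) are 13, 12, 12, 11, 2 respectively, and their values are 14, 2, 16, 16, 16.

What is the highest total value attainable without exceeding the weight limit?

48

Allowing fractional choices, the relaxed optimum would be about 55.5, but items are indivisible.
crate H + crate A + crate D: weight 13 + 11 + 2 = 26 ≤ 32, value 14 + 16 + 16 = 46.
crate B + crate A + crate D: weight 12 + 11 + 2 = 25 ≤ 32, value 16 + 16 + 16 = 48.
Best is crate B, crate A, and crate D with total value 48.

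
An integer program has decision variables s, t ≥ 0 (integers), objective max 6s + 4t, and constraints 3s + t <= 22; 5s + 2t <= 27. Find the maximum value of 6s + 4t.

(s,t)=(0,13): 3·0+1·13=13≤22, 5·0+2·13=26≤27, objective 52.
(s,t)=(0,12): 3·0+1·12=12≤22, 5·0+2·12=24≤27, objective 48.
Maximum is 52 at (s,t)=(0,13).

52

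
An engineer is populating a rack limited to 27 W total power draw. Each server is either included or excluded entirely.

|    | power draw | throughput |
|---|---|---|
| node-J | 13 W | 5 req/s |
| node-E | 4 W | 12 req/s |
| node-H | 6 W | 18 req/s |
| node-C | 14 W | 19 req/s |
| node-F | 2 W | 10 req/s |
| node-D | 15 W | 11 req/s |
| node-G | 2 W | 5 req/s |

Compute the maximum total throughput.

node-E + node-H + node-C + node-G: power draw 4 + 6 + 14 + 2 = 26 ≤ 27, throughput 12 + 18 + 19 + 5 = 54.
node-E + node-H + node-C + node-F: power draw 4 + 6 + 14 + 2 = 26 ≤ 27, throughput 12 + 18 + 19 + 10 = 59.
Best is node-E, node-H, node-C, and node-F with total throughput 59.

59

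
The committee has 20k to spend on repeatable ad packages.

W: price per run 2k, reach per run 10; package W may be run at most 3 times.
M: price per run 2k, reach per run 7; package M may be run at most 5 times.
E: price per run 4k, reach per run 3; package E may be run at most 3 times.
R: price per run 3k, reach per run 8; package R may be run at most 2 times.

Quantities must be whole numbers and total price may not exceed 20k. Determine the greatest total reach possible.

74

This is a bounded integer knapsack.
3×W, 4×M, and 2×R: price 20 ≤ 20, reach 3·10 + 4·7 + 2·8 = 74.
3×W, 5×M, and 1×R: price 19 ≤ 20, reach 3·10 + 5·7 + 1·8 = 73.
Best is 74.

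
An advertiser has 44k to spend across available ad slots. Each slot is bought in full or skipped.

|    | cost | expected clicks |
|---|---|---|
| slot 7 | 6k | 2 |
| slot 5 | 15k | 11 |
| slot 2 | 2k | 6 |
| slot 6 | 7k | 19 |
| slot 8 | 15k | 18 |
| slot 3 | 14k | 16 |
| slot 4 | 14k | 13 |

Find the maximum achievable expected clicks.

This is a 0-1 knapsack instance.
Allowing fractional choices, the relaxed optimum would be about 64.6, but ad slots are indivisible.
slot 7 + slot 2 + slot 6 + slot 8 + slot 3: cost 6 + 2 + 7 + 15 + 14 = 44 ≤ 44, expected clicks 2 + 6 + 19 + 18 + 16 = 61.
slot 2 + slot 6 + slot 8 + slot 3: cost 2 + 7 + 15 + 14 = 38 ≤ 44, expected clicks 6 + 19 + 18 + 16 = 59.
slot 7 + slot 2 + slot 6 + slot 8 + slot 4: cost 6 + 2 + 7 + 15 + 14 = 44 ≤ 44, expected clicks 2 + 6 + 19 + 18 + 13 = 58.
Best is slot 7, slot 2, slot 6, slot 8, and slot 3 with total expected clicks 61.

61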